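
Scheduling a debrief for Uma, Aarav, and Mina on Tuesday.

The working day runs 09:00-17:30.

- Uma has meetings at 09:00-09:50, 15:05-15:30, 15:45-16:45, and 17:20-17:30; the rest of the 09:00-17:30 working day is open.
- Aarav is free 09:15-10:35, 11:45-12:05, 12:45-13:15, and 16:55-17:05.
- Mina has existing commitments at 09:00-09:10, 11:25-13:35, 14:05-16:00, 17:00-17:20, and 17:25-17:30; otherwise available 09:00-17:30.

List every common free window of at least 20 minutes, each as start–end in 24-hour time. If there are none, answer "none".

09:50–10:35

Uma free within 09:00–17:30: 09:50–15:05, 15:30–15:45, 16:45–17:20.
Mina free within 09:00–17:30: 09:10–11:25, 13:35–14:05, 16:00–17:00, 17:20–17:25.
Uma ∩ Aarav: 09:50–10:35, 11:45–12:05, 12:45–13:15, 16:55–17:05.
Uma ∩ Aarav ∩ Mina: 09:50–10:35, 16:55–17:00.
Windows ≥ 20 min: 09:50–10:35.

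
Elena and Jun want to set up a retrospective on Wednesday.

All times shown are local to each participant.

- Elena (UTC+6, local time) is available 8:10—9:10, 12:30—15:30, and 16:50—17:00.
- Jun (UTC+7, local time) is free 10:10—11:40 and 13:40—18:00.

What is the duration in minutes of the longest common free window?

Elena → UTC: 02:10–03:10, 06:30–09:30, 10:50–11:00.
Jun → UTC: 03:10–04:40, 06:40–11:00.
Elena ∩ Jun: 06:40–09:30, 10:50–11:00.
Common window lengths: 170, 10 min; longest is 170.

170 minutes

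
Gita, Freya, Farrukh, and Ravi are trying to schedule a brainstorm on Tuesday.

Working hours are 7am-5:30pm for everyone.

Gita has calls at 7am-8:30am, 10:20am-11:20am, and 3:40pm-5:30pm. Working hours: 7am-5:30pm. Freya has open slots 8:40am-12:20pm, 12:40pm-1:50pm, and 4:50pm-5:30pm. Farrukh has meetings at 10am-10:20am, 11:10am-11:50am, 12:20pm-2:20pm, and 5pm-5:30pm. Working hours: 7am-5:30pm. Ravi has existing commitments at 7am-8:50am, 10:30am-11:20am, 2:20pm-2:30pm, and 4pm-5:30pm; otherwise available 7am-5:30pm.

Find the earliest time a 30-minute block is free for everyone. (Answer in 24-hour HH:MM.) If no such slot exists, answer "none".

Gita free within 07:00–17:30: 08:30–10:20, 11:20–15:40.
Farrukh free within 07:00–17:30: 07:00–10:00, 10:20–11:10, 11:50–12:20, 14:20–17:00.
Ravi free within 07:00–17:30: 08:50–10:30, 11:20–14:20, 14:30–16:00.
Gita ∩ Freya: 08:40–10:20, 11:20–12:20, 12:40–13:50.
Gita ∩ Freya ∩ Farrukh: 08:40–10:00, 11:50–12:20.
Gita ∩ Freya ∩ Farrukh ∩ Ravi: 08:50–10:00, 11:50–12:20.
Windows ≥ 30 min: 08:50–10:00, 11:50–12:20.
Earliest such window starts at 08:50.

08:50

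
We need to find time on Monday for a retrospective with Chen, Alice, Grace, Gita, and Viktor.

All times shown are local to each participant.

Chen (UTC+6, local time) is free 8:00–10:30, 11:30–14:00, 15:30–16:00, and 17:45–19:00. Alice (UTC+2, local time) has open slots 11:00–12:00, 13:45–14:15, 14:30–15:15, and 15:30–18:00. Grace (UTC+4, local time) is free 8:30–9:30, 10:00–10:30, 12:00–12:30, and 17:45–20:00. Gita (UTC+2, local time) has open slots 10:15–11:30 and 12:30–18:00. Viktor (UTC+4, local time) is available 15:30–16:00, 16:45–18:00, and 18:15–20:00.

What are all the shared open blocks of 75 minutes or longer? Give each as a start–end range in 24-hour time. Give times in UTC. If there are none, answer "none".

Chen → UTC: 02:00–04:30, 05:30–08:00, 09:30–10:00, 11:45–13:00.
Alice → UTC: 09:00–10:00, 11:45–12:15, 12:30–13:15, 13:30–16:00.
Grace → UTC: 04:30–05:30, 06:00–06:30, 08:00–08:30, 13:45–16:00.
Gita → UTC: 08:15–09:30, 10:30–16:00.
Viktor → UTC: 11:30–12:00, 12:45–14:00, 14:15–16:00.
Chen ∩ Alice: 09:30–10:00, 11:45–12:15, 12:30–13:00.
Chen ∩ Alice ∩ Grace: (none).
Chen ∩ Alice ∩ Grace ∩ Gita: (none).
Chen ∩ Alice ∩ Grace ∩ Gita ∩ Viktor: (none).
Windows ≥ 75 min: (none).

none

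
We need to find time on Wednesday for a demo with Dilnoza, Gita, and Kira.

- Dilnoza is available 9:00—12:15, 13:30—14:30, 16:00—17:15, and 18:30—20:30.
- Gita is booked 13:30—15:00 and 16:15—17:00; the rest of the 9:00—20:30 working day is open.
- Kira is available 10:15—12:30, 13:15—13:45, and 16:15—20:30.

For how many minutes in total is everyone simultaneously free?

Gita free within 09:00–20:30: 09:00–13:30, 15:00–16:15, 17:00–20:30.
Dilnoza ∩ Gita: 09:00–12:15, 16:00–16:15, 17:00–17:15, 18:30–20:30.
Dilnoza ∩ Gita ∩ Kira: 10:15–12:15, 17:00–17:15, 18:30–20:30.
Total common minutes: 120 + 15 + 120 = 255.

255 minutes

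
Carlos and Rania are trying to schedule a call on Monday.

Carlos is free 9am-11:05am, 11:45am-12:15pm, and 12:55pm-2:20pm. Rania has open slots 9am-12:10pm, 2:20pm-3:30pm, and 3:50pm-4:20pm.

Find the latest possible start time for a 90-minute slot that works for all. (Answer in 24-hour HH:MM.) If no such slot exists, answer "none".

09:35

Carlos ∩ Rania: 09:00–11:05, 11:45–12:10.
Windows ≥ 90 min: 09:00–11:05.
Latest start in the last window 09:00–11:05 is 11:05 − 90 min = 09:35.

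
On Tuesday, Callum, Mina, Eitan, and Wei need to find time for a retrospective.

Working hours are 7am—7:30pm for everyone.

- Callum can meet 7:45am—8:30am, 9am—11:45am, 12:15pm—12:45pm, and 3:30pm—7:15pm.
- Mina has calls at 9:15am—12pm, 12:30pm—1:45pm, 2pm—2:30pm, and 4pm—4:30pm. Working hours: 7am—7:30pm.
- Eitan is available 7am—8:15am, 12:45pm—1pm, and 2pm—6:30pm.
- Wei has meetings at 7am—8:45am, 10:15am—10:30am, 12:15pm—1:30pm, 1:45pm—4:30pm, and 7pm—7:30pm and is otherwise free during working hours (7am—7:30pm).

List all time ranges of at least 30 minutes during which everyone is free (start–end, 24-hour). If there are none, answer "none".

16:30–18:30

Mina free within 07:00–19:30: 07:00–09:15, 12:00–12:30, 13:45–14:00, 14:30–16:00, 16:30–19:30.
Wei free within 07:00–19:30: 08:45–10:15, 10:30–12:15, 13:30–13:45, 16:30–19:00.
Callum ∩ Mina: 07:45–08:30, 09:00–09:15, 12:15–12:30, 15:30–16:00, 16:30–19:15.
Callum ∩ Mina ∩ Eitan: 07:45–08:15, 15:30–16:00, 16:30–18:30.
Callum ∩ Mina ∩ Eitan ∩ Wei: 16:30–18:30.
Windows ≥ 30 min: 16:30–18:30.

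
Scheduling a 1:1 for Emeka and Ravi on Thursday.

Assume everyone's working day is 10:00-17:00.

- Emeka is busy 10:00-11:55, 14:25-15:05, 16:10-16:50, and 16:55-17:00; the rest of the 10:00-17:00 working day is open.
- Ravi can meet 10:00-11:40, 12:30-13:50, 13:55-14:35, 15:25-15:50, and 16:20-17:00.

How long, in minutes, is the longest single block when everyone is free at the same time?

80 minutes

Emeka free within 10:00–17:00: 11:55–14:25, 15:05–16:10, 16:50–16:55.
Emeka ∩ Ravi: 12:30–13:50, 13:55–14:25, 15:25–15:50, 16:50–16:55.
Common window lengths: 80, 30, 25, 5 min; longest is 80.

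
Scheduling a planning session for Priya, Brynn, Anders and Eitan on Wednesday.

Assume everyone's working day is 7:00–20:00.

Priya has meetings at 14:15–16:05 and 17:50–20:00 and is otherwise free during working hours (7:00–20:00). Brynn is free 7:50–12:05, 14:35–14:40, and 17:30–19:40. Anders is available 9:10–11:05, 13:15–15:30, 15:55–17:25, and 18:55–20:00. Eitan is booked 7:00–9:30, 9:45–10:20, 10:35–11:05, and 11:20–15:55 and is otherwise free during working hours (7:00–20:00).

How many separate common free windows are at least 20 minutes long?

Priya free within 07:00–20:00: 07:00–14:15, 16:05–17:50.
Eitan free within 07:00–20:00: 09:30–09:45, 10:20–10:35, 11:05–11:20, 15:55–20:00.
Priya ∩ Brynn: 07:50–12:05, 17:30–17:50.
Priya ∩ Brynn ∩ Anders: 09:10–11:05.
Priya ∩ Brynn ∩ Anders ∩ Eitan: 09:30–09:45, 10:20–10:35.
Windows ≥ 20 min: (none).
That's 0 windows.

0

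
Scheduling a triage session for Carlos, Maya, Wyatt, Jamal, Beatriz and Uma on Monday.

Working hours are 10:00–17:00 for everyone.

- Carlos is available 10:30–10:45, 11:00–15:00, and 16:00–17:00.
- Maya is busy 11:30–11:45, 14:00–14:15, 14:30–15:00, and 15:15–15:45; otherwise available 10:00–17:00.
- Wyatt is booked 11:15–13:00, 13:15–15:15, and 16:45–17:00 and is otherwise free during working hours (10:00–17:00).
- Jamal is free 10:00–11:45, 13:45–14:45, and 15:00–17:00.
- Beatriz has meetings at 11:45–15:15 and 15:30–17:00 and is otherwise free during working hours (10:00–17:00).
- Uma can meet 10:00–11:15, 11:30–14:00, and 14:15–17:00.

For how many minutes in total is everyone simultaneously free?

Maya free within 10:00–17:00: 10:00–11:30, 11:45–14:00, 14:15–14:30, 15:00–15:15, 15:45–17:00.
Wyatt free within 10:00–17:00: 10:00–11:15, 13:00–13:15, 15:15–16:45.
Beatriz free within 10:00–17:00: 10:00–11:45, 15:15–15:30.
Carlos ∩ Maya: 10:30–10:45, 11:00–11:30, 11:45–14:00, 14:15–14:30, 16:00–17:00.
Carlos ∩ Maya ∩ Wyatt: 10:30–10:45, 11:00–11:15, 13:00–13:15, 16:00–16:45.
Carlos ∩ Maya ∩ Wyatt ∩ Jamal: 10:30–10:45, 11:00–11:15, 16:00–16:45.
Carlos ∩ Maya ∩ Wyatt ∩ Jamal ∩ Beatriz: 10:30–10:45, 11:00–11:15.
Carlos ∩ Maya ∩ Wyatt ∩ Jamal ∩ Beatriz ∩ Uma: 10:30–10:45, 11:00–11:15.
Total common minutes: 15 + 15 = 30.

30 minutes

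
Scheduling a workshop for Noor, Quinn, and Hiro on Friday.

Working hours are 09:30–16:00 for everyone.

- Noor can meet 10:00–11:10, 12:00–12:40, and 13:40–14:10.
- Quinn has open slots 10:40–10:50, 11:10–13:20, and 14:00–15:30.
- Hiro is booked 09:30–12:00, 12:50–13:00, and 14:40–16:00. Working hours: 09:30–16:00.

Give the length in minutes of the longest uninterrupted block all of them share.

Hiro free within 09:30–16:00: 12:00–12:50, 13:00–14:40.
Noor ∩ Quinn: 10:40–10:50, 12:00–12:40, 14:00–14:10.
Noor ∩ Quinn ∩ Hiro: 12:00–12:40, 14:00–14:10.
Common window lengths: 40, 10 min; longest is 40.

40 minutes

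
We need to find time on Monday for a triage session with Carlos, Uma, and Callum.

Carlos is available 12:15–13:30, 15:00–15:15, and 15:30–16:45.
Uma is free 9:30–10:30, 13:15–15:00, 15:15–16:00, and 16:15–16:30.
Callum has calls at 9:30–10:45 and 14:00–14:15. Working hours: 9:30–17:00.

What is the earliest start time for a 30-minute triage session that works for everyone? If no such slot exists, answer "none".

15:30

Callum free within 09:30–17:00: 10:45–14:00, 14:15–17:00.
Carlos ∩ Uma: 13:15–13:30, 15:30–16:00, 16:15–16:30.
Carlos ∩ Uma ∩ Callum: 13:15–13:30, 15:30–16:00, 16:15–16:30.
Windows ≥ 30 min: 15:30–16:00.
Earliest such window starts at 15:30.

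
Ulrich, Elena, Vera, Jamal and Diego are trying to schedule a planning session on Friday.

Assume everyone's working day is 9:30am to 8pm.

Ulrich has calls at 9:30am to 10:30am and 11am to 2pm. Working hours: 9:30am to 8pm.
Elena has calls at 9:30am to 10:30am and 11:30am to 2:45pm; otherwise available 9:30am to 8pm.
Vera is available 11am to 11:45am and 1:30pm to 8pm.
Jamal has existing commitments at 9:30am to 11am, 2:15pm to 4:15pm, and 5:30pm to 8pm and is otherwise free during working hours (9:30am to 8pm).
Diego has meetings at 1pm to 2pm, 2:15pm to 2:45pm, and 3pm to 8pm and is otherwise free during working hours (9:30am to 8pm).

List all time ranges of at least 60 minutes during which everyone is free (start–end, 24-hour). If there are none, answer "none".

Ulrich free within 09:30–20:00: 10:30–11:00, 14:00–20:00.
Elena free within 09:30–20:00: 10:30–11:30, 14:45–20:00.
Jamal free within 09:30–20:00: 11:00–14:15, 16:15–17:30.
Diego free within 09:30–20:00: 09:30–13:00, 14:00–14:15, 14:45–15:00.
Ulrich ∩ Elena: 10:30–11:00, 14:45–20:00.
Ulrich ∩ Elena ∩ Vera: 14:45–20:00.
Ulrich ∩ Elena ∩ Vera ∩ Jamal: 16:15–17:30.
Ulrich ∩ Elena ∩ Vera ∩ Jamal ∩ Diego: (none).
Windows ≥ 60 min: (none).

none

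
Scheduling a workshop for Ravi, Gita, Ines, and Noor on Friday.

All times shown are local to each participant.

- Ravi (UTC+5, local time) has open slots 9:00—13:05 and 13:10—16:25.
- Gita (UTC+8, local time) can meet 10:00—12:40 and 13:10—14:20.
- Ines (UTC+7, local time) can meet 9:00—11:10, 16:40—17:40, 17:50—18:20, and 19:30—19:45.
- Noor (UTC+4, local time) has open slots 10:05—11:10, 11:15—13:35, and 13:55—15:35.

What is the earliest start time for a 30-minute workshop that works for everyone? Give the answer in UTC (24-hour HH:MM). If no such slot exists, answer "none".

none

Ravi → UTC: 04:00–08:05, 08:10–11:25.
Gita → UTC: 02:00–04:40, 05:10–06:20.
Ines → UTC: 02:00–04:10, 09:40–10:40, 10:50–11:20, 12:30–12:45.
Noor → UTC: 06:05–07:10, 07:15–09:35, 09:55–11:35.
Ravi ∩ Gita: 04:00–04:40, 05:10–06:20.
Ravi ∩ Gita ∩ Ines: 04:00–04:10.
Ravi ∩ Gita ∩ Ines ∩ Noor: (none).
Windows ≥ 30 min: (none).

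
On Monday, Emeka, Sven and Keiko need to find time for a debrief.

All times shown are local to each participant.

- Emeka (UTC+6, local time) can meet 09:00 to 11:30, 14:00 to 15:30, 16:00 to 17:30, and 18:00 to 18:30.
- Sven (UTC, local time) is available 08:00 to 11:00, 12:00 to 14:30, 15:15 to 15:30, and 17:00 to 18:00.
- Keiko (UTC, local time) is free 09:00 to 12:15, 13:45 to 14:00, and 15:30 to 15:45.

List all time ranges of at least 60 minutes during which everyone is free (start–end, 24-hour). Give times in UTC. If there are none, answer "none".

10:00–11:00

Emeka → UTC: 03:00–05:30, 08:00–09:30, 10:00–11:30, 12:00–12:30.
Sven → UTC: 08:00–11:00, 12:00–14:30, 15:15–15:30, 17:00–18:00.
Keiko → UTC: 09:00–12:15, 13:45–14:00, 15:30–15:45.
Emeka ∩ Sven: 08:00–09:30, 10:00–11:00, 12:00–12:30.
Emeka ∩ Sven ∩ Keiko: 09:00–09:30, 10:00–11:00, 12:00–12:15.
Windows ≥ 60 min: 10:00–11:00.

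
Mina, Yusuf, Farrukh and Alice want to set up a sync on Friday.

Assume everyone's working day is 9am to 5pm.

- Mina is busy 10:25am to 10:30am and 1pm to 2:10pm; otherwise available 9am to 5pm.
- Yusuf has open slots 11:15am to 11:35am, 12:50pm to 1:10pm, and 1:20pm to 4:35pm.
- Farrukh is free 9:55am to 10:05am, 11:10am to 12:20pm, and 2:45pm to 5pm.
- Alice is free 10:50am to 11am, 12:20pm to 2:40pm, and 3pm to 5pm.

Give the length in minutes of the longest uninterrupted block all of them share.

95 minutes

Mina free within 09:00–17:00: 09:00–10:25, 10:30–13:00, 14:10–17:00.
Mina ∩ Yusuf: 11:15–11:35, 12:50–13:00, 14:10–16:35.
Mina ∩ Yusuf ∩ Farrukh: 11:15–11:35, 14:45–16:35.
Mina ∩ Yusuf ∩ Farrukh ∩ Alice: 15:00–16:35.
Single common window of 95 minutes.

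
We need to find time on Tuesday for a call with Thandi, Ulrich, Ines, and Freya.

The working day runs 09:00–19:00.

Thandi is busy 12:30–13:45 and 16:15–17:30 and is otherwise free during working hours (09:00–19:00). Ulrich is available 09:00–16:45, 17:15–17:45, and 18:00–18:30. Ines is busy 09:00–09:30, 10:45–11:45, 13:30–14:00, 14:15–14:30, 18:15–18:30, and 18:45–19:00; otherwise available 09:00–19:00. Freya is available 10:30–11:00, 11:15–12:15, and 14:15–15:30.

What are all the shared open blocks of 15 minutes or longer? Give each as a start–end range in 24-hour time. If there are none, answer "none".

10:30–10:45, 11:45–12:15, 14:30–15:30

Thandi free within 09:00–19:00: 09:00–12:30, 13:45–16:15, 17:30–19:00.
Ines free within 09:00–19:00: 09:30–10:45, 11:45–13:30, 14:00–14:15, 14:30–18:15, 18:30–18:45.
Thandi ∩ Ulrich: 09:00–12:30, 13:45–16:15, 17:30–17:45, 18:00–18:30.
Thandi ∩ Ulrich ∩ Ines: 09:30–10:45, 11:45–12:30, 14:00–14:15, 14:30–16:15, 17:30–17:45, 18:00–18:15.
Thandi ∩ Ulrich ∩ Ines ∩ Freya: 10:30–10:45, 11:45–12:15, 14:30–15:30.
Windows ≥ 15 min: 10:30–10:45, 11:45–12:15, 14:30–15:30.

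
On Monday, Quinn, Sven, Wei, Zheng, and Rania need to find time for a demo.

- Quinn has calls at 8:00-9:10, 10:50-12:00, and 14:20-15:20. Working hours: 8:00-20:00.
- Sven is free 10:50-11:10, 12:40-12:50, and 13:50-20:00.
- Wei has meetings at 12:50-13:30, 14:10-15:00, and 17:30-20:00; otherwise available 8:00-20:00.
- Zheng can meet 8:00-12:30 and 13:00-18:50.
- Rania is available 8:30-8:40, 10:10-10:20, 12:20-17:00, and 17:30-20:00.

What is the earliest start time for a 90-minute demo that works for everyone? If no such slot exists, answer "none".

15:20

Quinn free within 08:00–20:00: 09:10–10:50, 12:00–14:20, 15:20–20:00.
Wei free within 08:00–20:00: 08:00–12:50, 13:30–14:10, 15:00–17:30.
Quinn ∩ Sven: 12:40–12:50, 13:50–14:20, 15:20–20:00.
Quinn ∩ Sven ∩ Wei: 12:40–12:50, 13:50–14:10, 15:20–17:30.
Quinn ∩ Sven ∩ Wei ∩ Zheng: 13:50–14:10, 15:20–17:30.
Quinn ∩ Sven ∩ Wei ∩ Zheng ∩ Rania: 13:50–14:10, 15:20–17:00.
Windows ≥ 90 min: 15:20–17:00.
Earliest such window starts at 15:20.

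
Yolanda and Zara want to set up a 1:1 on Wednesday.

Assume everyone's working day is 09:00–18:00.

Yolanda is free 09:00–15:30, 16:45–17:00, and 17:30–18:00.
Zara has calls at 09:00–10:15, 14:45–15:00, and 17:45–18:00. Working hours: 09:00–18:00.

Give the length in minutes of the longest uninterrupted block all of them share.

Zara free within 09:00–18:00: 10:15–14:45, 15:00–17:45.
Yolanda ∩ Zara: 10:15–14:45, 15:00–15:30, 16:45–17:00, 17:30–17:45.
Common window lengths: 270, 30, 15, 15 min; longest is 270.

270 minutes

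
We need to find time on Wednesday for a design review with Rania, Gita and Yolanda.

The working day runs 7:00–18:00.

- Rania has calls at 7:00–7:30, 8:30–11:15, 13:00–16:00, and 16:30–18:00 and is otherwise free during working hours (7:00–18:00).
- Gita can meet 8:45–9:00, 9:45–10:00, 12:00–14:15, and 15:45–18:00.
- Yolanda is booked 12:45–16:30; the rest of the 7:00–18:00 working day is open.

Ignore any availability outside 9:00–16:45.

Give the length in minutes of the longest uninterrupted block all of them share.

45 minutes

Rania free within 07:00–18:00: 07:30–08:30, 11:15–13:00, 16:00–16:30.
Yolanda free within 07:00–18:00: 07:00–12:45, 16:30–18:00.
Rania ∩ Gita: 12:00–13:00, 16:00–16:30.
Rania ∩ Gita ∩ Yolanda: 12:00–12:45.
Restricted to 09:00–16:45: 12:00–12:45.
Single common window of 45 minutes.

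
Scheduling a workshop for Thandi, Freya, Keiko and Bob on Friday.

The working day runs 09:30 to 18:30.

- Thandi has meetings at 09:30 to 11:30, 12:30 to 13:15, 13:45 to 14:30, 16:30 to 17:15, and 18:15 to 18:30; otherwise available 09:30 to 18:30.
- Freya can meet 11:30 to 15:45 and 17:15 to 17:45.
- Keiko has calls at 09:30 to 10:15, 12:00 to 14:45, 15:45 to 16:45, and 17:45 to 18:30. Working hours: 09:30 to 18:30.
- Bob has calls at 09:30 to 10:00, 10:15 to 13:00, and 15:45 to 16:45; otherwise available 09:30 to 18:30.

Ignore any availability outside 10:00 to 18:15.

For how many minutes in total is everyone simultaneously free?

90 minutes

Thandi free within 09:30–18:30: 11:30–12:30, 13:15–13:45, 14:30–16:30, 17:15–18:15.
Keiko free within 09:30–18:30: 10:15–12:00, 14:45–15:45, 16:45–17:45.
Bob free within 09:30–18:30: 10:00–10:15, 13:00–15:45, 16:45–18:30.
Thandi ∩ Freya: 11:30–12:30, 13:15–13:45, 14:30–15:45, 17:15–17:45.
Thandi ∩ Freya ∩ Keiko: 11:30–12:00, 14:45–15:45, 17:15–17:45.
Thandi ∩ Freya ∩ Keiko ∩ Bob: 14:45–15:45, 17:15–17:45.
Restricted to 10:00–18:15: 14:45–15:45, 17:15–17:45.
Total common minutes: 60 + 30 = 90.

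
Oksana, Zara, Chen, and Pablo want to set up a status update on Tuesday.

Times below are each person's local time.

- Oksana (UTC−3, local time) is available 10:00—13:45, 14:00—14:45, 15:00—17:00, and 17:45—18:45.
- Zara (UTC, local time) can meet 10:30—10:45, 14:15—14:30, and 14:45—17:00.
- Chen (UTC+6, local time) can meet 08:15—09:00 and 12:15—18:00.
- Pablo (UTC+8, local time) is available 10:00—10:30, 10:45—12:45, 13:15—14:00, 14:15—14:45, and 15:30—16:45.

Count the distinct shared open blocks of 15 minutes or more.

0

Oksana → UTC: 13:00–16:45, 17:00–17:45, 18:00–20:00, 20:45–21:45.
Zara → UTC: 10:30–10:45, 14:15–14:30, 14:45–17:00.
Chen → UTC: 02:15–03:00, 06:15–12:00.
Pablo → UTC: 02:00–02:30, 02:45–04:45, 05:15–06:00, 06:15–06:45, 07:30–08:45.
Oksana ∩ Zara: 14:15–14:30, 14:45–16:45.
Oksana ∩ Zara ∩ Chen: (none).
Oksana ∩ Zara ∩ Chen ∩ Pablo: (none).
Windows ≥ 15 min: (none).
That's 0 windows.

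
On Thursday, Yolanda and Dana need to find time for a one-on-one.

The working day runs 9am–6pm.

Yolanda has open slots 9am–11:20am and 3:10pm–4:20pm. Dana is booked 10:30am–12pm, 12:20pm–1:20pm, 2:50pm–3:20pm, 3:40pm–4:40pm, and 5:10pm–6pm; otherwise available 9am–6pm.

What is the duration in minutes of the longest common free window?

90 minutes

Dana free within 09:00–18:00: 09:00–10:30, 12:00–12:20, 13:20–14:50, 15:20–15:40, 16:40–17:10.
Yolanda ∩ Dana: 09:00–10:30, 15:20–15:40.
Common window lengths: 90, 20 min; longest is 90.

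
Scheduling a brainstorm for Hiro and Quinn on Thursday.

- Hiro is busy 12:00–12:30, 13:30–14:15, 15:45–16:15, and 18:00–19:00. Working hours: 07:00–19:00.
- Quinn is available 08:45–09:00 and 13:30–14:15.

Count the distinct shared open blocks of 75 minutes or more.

Hiro free within 07:00–19:00: 07:00–12:00, 12:30–13:30, 14:15–15:45, 16:15–18:00.
Hiro ∩ Quinn: 08:45–09:00.
Windows ≥ 75 min: (none).
That's 0 windows.

0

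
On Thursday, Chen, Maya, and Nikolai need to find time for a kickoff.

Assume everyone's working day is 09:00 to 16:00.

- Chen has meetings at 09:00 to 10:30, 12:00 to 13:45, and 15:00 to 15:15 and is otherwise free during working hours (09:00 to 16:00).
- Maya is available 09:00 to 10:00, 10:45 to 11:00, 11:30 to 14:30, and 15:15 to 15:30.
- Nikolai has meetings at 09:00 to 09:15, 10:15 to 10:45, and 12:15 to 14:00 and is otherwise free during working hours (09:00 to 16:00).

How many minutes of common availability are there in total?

Chen free within 09:00–16:00: 10:30–12:00, 13:45–15:00, 15:15–16:00.
Nikolai free within 09:00–16:00: 09:15–10:15, 10:45–12:15, 14:00–16:00.
Chen ∩ Maya: 10:45–11:00, 11:30–12:00, 13:45–14:30, 15:15–15:30.
Chen ∩ Maya ∩ Nikolai: 10:45–11:00, 11:30–12:00, 14:00–14:30, 15:15–15:30.
Total common minutes: 15 + 30 + 30 + 15 = 90.

90 minutes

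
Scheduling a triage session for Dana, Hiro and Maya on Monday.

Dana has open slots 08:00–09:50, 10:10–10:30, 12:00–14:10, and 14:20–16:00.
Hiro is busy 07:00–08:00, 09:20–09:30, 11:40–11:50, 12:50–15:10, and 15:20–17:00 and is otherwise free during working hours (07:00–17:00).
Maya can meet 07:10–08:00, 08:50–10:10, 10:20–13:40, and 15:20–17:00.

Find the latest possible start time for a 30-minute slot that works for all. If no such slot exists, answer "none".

12:20

Hiro free within 07:00–17:00: 08:00–09:20, 09:30–11:40, 11:50–12:50, 15:10–15:20.
Dana ∩ Hiro: 08:00–09:20, 09:30–09:50, 10:10–10:30, 12:00–12:50, 15:10–15:20.
Dana ∩ Hiro ∩ Maya: 08:50–09:20, 09:30–09:50, 10:20–10:30, 12:00–12:50.
Windows ≥ 30 min: 08:50–09:20, 12:00–12:50.
Latest start in the last window 12:00–12:50 is 12:50 − 30 min = 12:20.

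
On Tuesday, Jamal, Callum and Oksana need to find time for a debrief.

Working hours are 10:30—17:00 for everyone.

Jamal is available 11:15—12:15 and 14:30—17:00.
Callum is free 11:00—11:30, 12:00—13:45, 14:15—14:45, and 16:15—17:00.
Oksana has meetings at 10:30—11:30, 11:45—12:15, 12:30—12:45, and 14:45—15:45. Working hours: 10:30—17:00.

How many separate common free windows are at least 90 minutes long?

0

Oksana free within 10:30–17:00: 11:30–11:45, 12:15–12:30, 12:45–14:45, 15:45–17:00.
Jamal ∩ Callum: 11:15–11:30, 12:00–12:15, 14:30–14:45, 16:15–17:00.
Jamal ∩ Callum ∩ Oksana: 14:30–14:45, 16:15–17:00.
Windows ≥ 90 min: (none).
That's 0 windows.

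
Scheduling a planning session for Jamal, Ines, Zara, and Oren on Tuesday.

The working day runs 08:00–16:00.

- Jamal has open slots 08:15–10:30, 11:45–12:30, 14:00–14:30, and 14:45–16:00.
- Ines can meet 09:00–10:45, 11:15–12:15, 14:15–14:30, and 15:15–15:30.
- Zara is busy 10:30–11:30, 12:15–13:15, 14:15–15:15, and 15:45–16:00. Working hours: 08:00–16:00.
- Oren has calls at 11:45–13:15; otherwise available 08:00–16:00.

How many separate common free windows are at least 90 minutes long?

1

Zara free within 08:00–16:00: 08:00–10:30, 11:30–12:15, 13:15–14:15, 15:15–15:45.
Oren free within 08:00–16:00: 08:00–11:45, 13:15–16:00.
Jamal ∩ Ines: 09:00–10:30, 11:45–12:15, 14:15–14:30, 15:15–15:30.
Jamal ∩ Ines ∩ Zara: 09:00–10:30, 11:45–12:15, 15:15–15:30.
Jamal ∩ Ines ∩ Zara ∩ Oren: 09:00–10:30, 15:15–15:30.
Windows ≥ 90 min: 09:00–10:30.
That's 1 window.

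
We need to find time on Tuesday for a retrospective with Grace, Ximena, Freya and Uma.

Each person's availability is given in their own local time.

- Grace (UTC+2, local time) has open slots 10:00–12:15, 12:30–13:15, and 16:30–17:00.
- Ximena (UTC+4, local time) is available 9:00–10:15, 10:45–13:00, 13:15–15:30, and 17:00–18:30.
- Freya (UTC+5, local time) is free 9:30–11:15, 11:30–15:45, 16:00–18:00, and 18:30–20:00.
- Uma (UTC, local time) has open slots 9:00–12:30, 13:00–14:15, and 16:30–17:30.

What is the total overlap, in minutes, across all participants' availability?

90 minutes

Grace → UTC: 08:00–10:15, 10:30–11:15, 14:30–15:00.
Ximena → UTC: 05:00–06:15, 06:45–09:00, 09:15–11:30, 13:00–14:30.
Freya → UTC: 04:30–06:15, 06:30–10:45, 11:00–13:00, 13:30–15:00.
Uma → UTC: 09:00–12:30, 13:00–14:15, 16:30–17:30.
Grace ∩ Ximena: 08:00–09:00, 09:15–10:15, 10:30–11:15.
Grace ∩ Ximena ∩ Freya: 08:00–09:00, 09:15–10:15, 10:30–10:45, 11:00–11:15.
Grace ∩ Ximena ∩ Freya ∩ Uma: 09:15–10:15, 10:30–10:45, 11:00–11:15.
Total common minutes: 60 + 15 + 15 = 90.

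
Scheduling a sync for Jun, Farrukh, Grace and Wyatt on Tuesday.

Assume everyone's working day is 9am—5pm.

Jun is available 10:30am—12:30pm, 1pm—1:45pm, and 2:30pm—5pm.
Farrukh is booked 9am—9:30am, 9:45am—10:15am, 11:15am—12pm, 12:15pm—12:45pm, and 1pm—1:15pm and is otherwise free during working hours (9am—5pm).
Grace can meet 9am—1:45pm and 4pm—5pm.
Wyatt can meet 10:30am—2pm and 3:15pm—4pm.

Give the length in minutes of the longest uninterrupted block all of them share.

45 minutes

Farrukh free within 09:00–17:00: 09:30–09:45, 10:15–11:15, 12:00–12:15, 12:45–13:00, 13:15–17:00.
Jun ∩ Farrukh: 10:30–11:15, 12:00–12:15, 13:15–13:45, 14:30–17:00.
Jun ∩ Farrukh ∩ Grace: 10:30–11:15, 12:00–12:15, 13:15–13:45, 16:00–17:00.
Jun ∩ Farrukh ∩ Grace ∩ Wyatt: 10:30–11:15, 12:00–12:15, 13:15–13:45.
Common window lengths: 45, 15, 30 min; longest is 45.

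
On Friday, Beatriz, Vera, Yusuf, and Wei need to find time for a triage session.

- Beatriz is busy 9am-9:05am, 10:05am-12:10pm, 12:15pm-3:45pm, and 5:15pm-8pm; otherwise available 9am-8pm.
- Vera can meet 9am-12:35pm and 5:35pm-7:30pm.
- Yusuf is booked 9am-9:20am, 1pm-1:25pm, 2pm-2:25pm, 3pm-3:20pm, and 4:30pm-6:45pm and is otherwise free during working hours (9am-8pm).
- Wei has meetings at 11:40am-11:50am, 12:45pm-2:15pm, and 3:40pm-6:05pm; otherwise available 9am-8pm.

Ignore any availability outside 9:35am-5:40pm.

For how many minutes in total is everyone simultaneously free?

Beatriz free within 09:00–20:00: 09:05–10:05, 12:10–12:15, 15:45–17:15.
Yusuf free within 09:00–20:00: 09:20–13:00, 13:25–14:00, 14:25–15:00, 15:20–16:30, 18:45–20:00.
Wei free within 09:00–20:00: 09:00–11:40, 11:50–12:45, 14:15–15:40, 18:05–20:00.
Beatriz ∩ Vera: 09:05–10:05, 12:10–12:15.
Beatriz ∩ Vera ∩ Yusuf: 09:20–10:05, 12:10–12:15.
Beatriz ∩ Vera ∩ Yusuf ∩ Wei: 09:20–10:05, 12:10–12:15.
Restricted to 09:35–17:40: 09:35–10:05, 12:10–12:15.
Total common minutes: 30 + 5 = 35.

35 minutes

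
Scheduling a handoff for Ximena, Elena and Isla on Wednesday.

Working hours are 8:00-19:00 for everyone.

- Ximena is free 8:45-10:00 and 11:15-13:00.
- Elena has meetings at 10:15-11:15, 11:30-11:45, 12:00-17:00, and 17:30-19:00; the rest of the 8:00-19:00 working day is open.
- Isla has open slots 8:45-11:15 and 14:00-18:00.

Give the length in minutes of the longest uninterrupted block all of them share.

75 minutes

Elena free within 08:00–19:00: 08:00–10:15, 11:15–11:30, 11:45–12:00, 17:00–17:30.
Ximena ∩ Elena: 08:45–10:00, 11:15–11:30, 11:45–12:00.
Ximena ∩ Elena ∩ Isla: 08:45–10:00.
Single common window of 75 minutes.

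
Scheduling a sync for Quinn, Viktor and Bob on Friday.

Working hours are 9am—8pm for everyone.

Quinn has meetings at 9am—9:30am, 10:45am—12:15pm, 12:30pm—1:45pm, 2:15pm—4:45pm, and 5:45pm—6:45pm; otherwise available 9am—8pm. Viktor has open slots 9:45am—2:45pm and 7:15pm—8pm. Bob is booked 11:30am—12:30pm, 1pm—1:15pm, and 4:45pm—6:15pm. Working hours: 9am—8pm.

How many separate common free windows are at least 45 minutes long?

2

Quinn free within 09:00–20:00: 09:30–10:45, 12:15–12:30, 13:45–14:15, 16:45–17:45, 18:45–20:00.
Bob free within 09:00–20:00: 09:00–11:30, 12:30–13:00, 13:15–16:45, 18:15–20:00.
Quinn ∩ Viktor: 09:45–10:45, 12:15–12:30, 13:45–14:15, 19:15–20:00.
Quinn ∩ Viktor ∩ Bob: 09:45–10:45, 13:45–14:15, 19:15–20:00.
Windows ≥ 45 min: 09:45–10:45, 19:15–20:00.
That's 2 windows.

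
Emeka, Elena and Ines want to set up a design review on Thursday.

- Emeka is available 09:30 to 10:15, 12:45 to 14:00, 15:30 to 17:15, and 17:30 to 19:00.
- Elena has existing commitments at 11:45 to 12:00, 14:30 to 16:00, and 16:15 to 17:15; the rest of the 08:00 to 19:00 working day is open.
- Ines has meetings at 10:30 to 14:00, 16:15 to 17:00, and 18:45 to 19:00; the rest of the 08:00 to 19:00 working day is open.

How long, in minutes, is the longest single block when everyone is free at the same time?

75 minutes

Elena free within 08:00–19:00: 08:00–11:45, 12:00–14:30, 16:00–16:15, 17:15–19:00.
Ines free within 08:00–19:00: 08:00–10:30, 14:00–16:15, 17:00–18:45.
Emeka ∩ Elena: 09:30–10:15, 12:45–14:00, 16:00–16:15, 17:30–19:00.
Emeka ∩ Elena ∩ Ines: 09:30–10:15, 16:00–16:15, 17:30–18:45.
Common window lengths: 45, 15, 75 min; longest is 75.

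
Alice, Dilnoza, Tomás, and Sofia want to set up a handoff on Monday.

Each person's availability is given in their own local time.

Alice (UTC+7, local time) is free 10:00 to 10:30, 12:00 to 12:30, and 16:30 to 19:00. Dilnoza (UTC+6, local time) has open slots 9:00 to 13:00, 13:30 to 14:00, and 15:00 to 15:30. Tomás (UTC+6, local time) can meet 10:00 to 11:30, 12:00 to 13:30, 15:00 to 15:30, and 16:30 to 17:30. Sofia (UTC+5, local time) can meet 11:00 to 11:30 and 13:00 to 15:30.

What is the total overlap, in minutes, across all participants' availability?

0 minutes

Alice → UTC: 03:00–03:30, 05:00–05:30, 09:30–12:00.
Dilnoza → UTC: 03:00–07:00, 07:30–08:00, 09:00–09:30.
Tomás → UTC: 04:00–05:30, 06:00–07:30, 09:00–09:30, 10:30–11:30.
Sofia → UTC: 06:00–06:30, 08:00–10:30.
Alice ∩ Dilnoza: 03:00–03:30, 05:00–05:30.
Alice ∩ Dilnoza ∩ Tomás: 05:00–05:30.
Alice ∩ Dilnoza ∩ Tomás ∩ Sofia: (none).
Total common minutes: 0.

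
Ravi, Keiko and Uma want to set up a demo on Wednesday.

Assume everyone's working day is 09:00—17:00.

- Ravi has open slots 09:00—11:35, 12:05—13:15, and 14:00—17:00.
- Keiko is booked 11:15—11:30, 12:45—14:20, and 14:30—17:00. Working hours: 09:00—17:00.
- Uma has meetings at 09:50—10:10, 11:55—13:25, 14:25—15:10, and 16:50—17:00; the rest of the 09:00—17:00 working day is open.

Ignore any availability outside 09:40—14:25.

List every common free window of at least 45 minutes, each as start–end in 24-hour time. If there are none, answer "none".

10:10–11:15

Keiko free within 09:00–17:00: 09:00–11:15, 11:30–12:45, 14:20–14:30.
Uma free within 09:00–17:00: 09:00–09:50, 10:10–11:55, 13:25–14:25, 15:10–16:50.
Ravi ∩ Keiko: 09:00–11:15, 11:30–11:35, 12:05–12:45, 14:20–14:30.
Ravi ∩ Keiko ∩ Uma: 09:00–09:50, 10:10–11:15, 11:30–11:35, 14:20–14:25.
Restricted to 09:40–14:25: 09:40–09:50, 10:10–11:15, 11:30–11:35, 14:20–14:25.
Windows ≥ 45 min: 10:10–11:15.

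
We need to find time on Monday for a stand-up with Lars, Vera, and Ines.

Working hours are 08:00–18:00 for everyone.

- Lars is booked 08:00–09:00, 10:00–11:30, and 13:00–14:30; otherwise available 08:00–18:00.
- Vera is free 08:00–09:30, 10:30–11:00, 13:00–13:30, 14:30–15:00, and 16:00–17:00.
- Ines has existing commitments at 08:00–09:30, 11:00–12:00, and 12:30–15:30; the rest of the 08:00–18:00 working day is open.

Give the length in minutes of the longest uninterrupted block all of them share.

60 minutes

Lars free within 08:00–18:00: 09:00–10:00, 11:30–13:00, 14:30–18:00.
Ines free within 08:00–18:00: 09:30–11:00, 12:00–12:30, 15:30–18:00.
Lars ∩ Vera: 09:00–09:30, 14:30–15:00, 16:00–17:00.
Lars ∩ Vera ∩ Ines: 16:00–17:00.
Single common window of 60 minutes.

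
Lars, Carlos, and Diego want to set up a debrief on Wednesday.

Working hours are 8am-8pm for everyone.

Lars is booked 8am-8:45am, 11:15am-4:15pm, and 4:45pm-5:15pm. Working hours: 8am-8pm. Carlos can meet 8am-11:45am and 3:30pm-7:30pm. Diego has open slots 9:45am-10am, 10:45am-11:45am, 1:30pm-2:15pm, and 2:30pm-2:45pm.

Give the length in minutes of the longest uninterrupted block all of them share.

30 minutes

Lars free within 08:00–20:00: 08:45–11:15, 16:15–16:45, 17:15–20:00.
Lars ∩ Carlos: 08:45–11:15, 16:15–16:45, 17:15–19:30.
Lars ∩ Carlos ∩ Diego: 09:45–10:00, 10:45–11:15.
Common window lengths: 15, 30 min; longest is 30.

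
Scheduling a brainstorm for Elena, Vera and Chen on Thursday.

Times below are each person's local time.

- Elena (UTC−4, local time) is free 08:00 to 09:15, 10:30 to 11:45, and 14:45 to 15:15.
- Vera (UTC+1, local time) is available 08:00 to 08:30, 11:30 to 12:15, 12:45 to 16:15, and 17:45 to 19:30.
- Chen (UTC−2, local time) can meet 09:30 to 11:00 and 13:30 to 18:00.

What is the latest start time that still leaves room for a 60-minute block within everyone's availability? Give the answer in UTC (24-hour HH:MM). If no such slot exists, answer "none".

Elena → UTC: 12:00–13:15, 14:30–15:45, 18:45–19:15.
Vera → UTC: 07:00–07:30, 10:30–11:15, 11:45–15:15, 16:45–18:30.
Chen → UTC: 11:30–13:00, 15:30–20:00.
Elena ∩ Vera: 12:00–13:15, 14:30–15:15.
Elena ∩ Vera ∩ Chen: 12:00–13:00.
Windows ≥ 60 min: 12:00–13:00.
Latest start in the last window 12:00–13:00 is 13:00 − 60 min = 12:00.

12:00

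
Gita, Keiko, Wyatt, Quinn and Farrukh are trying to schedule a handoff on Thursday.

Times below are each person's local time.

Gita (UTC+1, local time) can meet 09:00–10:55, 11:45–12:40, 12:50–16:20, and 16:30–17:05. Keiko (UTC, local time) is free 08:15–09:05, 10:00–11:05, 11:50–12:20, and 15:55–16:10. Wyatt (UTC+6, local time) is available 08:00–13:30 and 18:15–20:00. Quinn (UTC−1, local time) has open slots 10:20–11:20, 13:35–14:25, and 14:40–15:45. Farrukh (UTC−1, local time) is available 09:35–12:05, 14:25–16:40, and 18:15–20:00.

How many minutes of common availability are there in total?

5 minutes

Gita → UTC: 08:00–09:55, 10:45–11:40, 11:50–15:20, 15:30–16:05.
Keiko → UTC: 08:15–09:05, 10:00–11:05, 11:50–12:20, 15:55–16:10.
Wyatt → UTC: 02:00–07:30, 12:15–14:00.
Quinn → UTC: 11:20–12:20, 14:35–15:25, 15:40–16:45.
Farrukh → UTC: 10:35–13:05, 15:25–17:40, 19:15–21:00.
Gita ∩ Keiko: 08:15–09:05, 10:45–11:05, 11:50–12:20, 15:55–16:05.
Gita ∩ Keiko ∩ Wyatt: 12:15–12:20.
Gita ∩ Keiko ∩ Wyatt ∩ Quinn: 12:15–12:20.
Gita ∩ Keiko ∩ Wyatt ∩ Quinn ∩ Farrukh: 12:15–12:20.
Total common minutes: 5.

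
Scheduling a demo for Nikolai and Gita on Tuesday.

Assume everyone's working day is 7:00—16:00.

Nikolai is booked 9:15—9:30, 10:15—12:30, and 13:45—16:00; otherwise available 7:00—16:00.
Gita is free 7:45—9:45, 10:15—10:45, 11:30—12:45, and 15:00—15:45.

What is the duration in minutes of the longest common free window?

90 minutes

Nikolai free within 07:00–16:00: 07:00–09:15, 09:30–10:15, 12:30–13:45.
Nikolai ∩ Gita: 07:45–09:15, 09:30–09:45, 12:30–12:45.
Common window lengths: 90, 15, 15 min; longest is 90.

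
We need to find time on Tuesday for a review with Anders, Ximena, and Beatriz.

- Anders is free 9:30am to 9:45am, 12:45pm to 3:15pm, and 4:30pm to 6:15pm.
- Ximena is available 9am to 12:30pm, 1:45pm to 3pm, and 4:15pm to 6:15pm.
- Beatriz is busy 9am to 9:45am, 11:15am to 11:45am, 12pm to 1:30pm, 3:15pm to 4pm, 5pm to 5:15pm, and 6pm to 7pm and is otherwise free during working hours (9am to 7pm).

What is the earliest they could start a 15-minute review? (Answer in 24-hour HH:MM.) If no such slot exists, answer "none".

13:45

Beatriz free within 09:00–19:00: 09:45–11:15, 11:45–12:00, 13:30–15:15, 16:00–17:00, 17:15–18:00.
Anders ∩ Ximena: 09:30–09:45, 13:45–15:00, 16:30–18:15.
Anders ∩ Ximena ∩ Beatriz: 13:45–15:00, 16:30–17:00, 17:15–18:00.
Windows ≥ 15 min: 13:45–15:00, 16:30–17:00, 17:15–18:00.
Earliest such window starts at 13:45.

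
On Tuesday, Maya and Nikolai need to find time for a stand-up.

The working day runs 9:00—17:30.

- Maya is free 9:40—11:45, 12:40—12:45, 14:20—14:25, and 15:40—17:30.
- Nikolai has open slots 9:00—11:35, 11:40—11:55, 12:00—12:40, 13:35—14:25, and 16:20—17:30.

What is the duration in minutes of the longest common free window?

115 minutes

Maya ∩ Nikolai: 09:40–11:35, 11:40–11:45, 14:20–14:25, 16:20–17:30.
Common window lengths: 115, 5, 5, 70 min; longest is 115.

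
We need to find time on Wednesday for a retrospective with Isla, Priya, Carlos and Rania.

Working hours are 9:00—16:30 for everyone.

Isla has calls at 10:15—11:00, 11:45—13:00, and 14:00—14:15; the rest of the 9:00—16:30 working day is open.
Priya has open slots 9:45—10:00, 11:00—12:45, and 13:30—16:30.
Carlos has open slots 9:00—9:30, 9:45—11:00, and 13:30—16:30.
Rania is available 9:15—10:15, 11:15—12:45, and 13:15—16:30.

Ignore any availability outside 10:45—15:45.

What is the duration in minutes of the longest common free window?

90 minutes

Isla free within 09:00–16:30: 09:00–10:15, 11:00–11:45, 13:00–14:00, 14:15–16:30.
Isla ∩ Priya: 09:45–10:00, 11:00–11:45, 13:30–14:00, 14:15–16:30.
Isla ∩ Priya ∩ Carlos: 09:45–10:00, 13:30–14:00, 14:15–16:30.
Isla ∩ Priya ∩ Carlos ∩ Rania: 09:45–10:00, 13:30–14:00, 14:15–16:30.
Restricted to 10:45–15:45: 13:30–14:00, 14:15–15:45.
Common window lengths: 30, 90 min; longest is 90.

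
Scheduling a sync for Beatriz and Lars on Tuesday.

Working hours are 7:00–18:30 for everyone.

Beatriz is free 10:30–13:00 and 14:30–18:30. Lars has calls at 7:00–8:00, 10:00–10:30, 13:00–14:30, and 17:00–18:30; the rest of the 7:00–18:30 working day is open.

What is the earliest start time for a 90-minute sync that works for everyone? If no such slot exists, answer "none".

10:30

Lars free within 07:00–18:30: 08:00–10:00, 10:30–13:00, 14:30–17:00.
Beatriz ∩ Lars: 10:30–13:00, 14:30–17:00.
Windows ≥ 90 min: 10:30–13:00, 14:30–17:00.
Earliest such window starts at 10:30.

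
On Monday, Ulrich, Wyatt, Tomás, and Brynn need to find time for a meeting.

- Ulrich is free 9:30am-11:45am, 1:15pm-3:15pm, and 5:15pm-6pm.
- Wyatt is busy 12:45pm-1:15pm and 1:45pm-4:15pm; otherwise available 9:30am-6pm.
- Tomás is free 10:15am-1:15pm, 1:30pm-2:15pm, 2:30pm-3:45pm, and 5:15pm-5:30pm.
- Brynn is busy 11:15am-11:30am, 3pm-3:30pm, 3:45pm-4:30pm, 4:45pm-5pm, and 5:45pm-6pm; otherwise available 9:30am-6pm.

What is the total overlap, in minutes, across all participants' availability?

Wyatt free within 09:30–18:00: 09:30–12:45, 13:15–13:45, 16:15–18:00.
Brynn free within 09:30–18:00: 09:30–11:15, 11:30–15:00, 15:30–15:45, 16:30–16:45, 17:00–17:45.
Ulrich ∩ Wyatt: 09:30–11:45, 13:15–13:45, 17:15–18:00.
Ulrich ∩ Wyatt ∩ Tomás: 10:15–11:45, 13:30–13:45, 17:15–17:30.
Ulrich ∩ Wyatt ∩ Tomás ∩ Brynn: 10:15–11:15, 11:30–11:45, 13:30–13:45, 17:15–17:30.
Total common minutes: 60 + 15 + 15 + 15 = 105.

105 minutes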